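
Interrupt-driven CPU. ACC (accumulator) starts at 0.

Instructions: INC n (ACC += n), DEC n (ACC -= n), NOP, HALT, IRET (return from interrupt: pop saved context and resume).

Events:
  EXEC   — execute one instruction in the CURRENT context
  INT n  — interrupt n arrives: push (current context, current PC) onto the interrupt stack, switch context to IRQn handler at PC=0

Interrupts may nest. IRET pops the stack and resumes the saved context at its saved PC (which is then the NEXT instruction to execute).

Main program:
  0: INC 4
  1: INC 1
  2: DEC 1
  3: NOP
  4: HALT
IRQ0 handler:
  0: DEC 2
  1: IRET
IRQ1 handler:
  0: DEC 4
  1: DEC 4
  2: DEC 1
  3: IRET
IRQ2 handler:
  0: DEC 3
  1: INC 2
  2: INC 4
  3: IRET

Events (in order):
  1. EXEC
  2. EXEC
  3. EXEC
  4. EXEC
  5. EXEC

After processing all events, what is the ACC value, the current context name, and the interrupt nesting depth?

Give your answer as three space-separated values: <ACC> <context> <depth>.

Event 1 (EXEC): [MAIN] PC=0: INC 4 -> ACC=4
Event 2 (EXEC): [MAIN] PC=1: INC 1 -> ACC=5
Event 3 (EXEC): [MAIN] PC=2: DEC 1 -> ACC=4
Event 4 (EXEC): [MAIN] PC=3: NOP
Event 5 (EXEC): [MAIN] PC=4: HALT

Answer: 4 MAIN 0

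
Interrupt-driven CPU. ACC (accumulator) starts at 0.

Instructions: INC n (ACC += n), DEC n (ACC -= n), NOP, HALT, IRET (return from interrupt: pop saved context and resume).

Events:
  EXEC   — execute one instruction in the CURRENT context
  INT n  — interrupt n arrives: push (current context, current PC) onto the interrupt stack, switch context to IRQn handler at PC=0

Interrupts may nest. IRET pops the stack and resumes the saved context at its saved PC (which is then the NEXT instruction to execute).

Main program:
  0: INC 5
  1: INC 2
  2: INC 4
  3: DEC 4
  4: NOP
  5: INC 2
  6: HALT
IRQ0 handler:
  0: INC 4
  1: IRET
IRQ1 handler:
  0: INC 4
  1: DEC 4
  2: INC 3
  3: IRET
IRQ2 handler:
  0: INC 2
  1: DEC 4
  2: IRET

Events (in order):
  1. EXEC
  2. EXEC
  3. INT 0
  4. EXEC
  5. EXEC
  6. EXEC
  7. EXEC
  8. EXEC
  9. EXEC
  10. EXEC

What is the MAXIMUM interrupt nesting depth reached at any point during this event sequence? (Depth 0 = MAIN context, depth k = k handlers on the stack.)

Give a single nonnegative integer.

Answer: 1

Derivation:
Event 1 (EXEC): [MAIN] PC=0: INC 5 -> ACC=5 [depth=0]
Event 2 (EXEC): [MAIN] PC=1: INC 2 -> ACC=7 [depth=0]
Event 3 (INT 0): INT 0 arrives: push (MAIN, PC=2), enter IRQ0 at PC=0 (depth now 1) [depth=1]
Event 4 (EXEC): [IRQ0] PC=0: INC 4 -> ACC=11 [depth=1]
Event 5 (EXEC): [IRQ0] PC=1: IRET -> resume MAIN at PC=2 (depth now 0) [depth=0]
Event 6 (EXEC): [MAIN] PC=2: INC 4 -> ACC=15 [depth=0]
Event 7 (EXEC): [MAIN] PC=3: DEC 4 -> ACC=11 [depth=0]
Event 8 (EXEC): [MAIN] PC=4: NOP [depth=0]
Event 9 (EXEC): [MAIN] PC=5: INC 2 -> ACC=13 [depth=0]
Event 10 (EXEC): [MAIN] PC=6: HALT [depth=0]
Max depth observed: 1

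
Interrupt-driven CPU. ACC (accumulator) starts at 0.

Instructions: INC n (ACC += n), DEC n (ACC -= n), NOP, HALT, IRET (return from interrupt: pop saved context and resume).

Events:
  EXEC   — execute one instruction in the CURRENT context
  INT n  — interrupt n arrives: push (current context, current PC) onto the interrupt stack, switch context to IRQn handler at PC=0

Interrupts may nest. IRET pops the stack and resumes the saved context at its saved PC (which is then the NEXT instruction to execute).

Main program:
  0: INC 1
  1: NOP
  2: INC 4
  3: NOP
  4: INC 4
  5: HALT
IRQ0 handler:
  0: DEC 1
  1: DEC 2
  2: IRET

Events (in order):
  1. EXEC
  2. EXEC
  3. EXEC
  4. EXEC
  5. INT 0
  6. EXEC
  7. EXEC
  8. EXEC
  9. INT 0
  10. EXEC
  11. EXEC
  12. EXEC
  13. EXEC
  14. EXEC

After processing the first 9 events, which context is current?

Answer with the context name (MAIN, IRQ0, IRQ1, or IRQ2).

Event 1 (EXEC): [MAIN] PC=0: INC 1 -> ACC=1
Event 2 (EXEC): [MAIN] PC=1: NOP
Event 3 (EXEC): [MAIN] PC=2: INC 4 -> ACC=5
Event 4 (EXEC): [MAIN] PC=3: NOP
Event 5 (INT 0): INT 0 arrives: push (MAIN, PC=4), enter IRQ0 at PC=0 (depth now 1)
Event 6 (EXEC): [IRQ0] PC=0: DEC 1 -> ACC=4
Event 7 (EXEC): [IRQ0] PC=1: DEC 2 -> ACC=2
Event 8 (EXEC): [IRQ0] PC=2: IRET -> resume MAIN at PC=4 (depth now 0)
Event 9 (INT 0): INT 0 arrives: push (MAIN, PC=4), enter IRQ0 at PC=0 (depth now 1)

Answer: IRQ0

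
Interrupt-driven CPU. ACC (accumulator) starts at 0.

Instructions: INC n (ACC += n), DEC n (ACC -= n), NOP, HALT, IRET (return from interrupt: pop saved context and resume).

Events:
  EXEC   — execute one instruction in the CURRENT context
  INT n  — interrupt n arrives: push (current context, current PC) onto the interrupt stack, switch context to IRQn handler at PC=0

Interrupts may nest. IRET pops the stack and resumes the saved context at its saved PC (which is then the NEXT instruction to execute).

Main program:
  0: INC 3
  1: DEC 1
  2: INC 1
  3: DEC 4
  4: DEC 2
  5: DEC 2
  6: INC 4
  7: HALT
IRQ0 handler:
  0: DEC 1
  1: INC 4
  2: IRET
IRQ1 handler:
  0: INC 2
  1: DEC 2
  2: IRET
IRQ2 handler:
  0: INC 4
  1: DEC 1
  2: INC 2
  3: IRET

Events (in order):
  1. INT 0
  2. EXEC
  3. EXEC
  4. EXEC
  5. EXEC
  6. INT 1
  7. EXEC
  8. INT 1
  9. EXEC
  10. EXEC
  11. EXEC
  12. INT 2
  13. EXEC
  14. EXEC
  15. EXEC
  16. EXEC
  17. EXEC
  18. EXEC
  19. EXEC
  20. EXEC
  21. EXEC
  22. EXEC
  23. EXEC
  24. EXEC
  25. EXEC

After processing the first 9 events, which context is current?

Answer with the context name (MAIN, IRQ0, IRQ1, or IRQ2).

Answer: IRQ1

Derivation:
Event 1 (INT 0): INT 0 arrives: push (MAIN, PC=0), enter IRQ0 at PC=0 (depth now 1)
Event 2 (EXEC): [IRQ0] PC=0: DEC 1 -> ACC=-1
Event 3 (EXEC): [IRQ0] PC=1: INC 4 -> ACC=3
Event 4 (EXEC): [IRQ0] PC=2: IRET -> resume MAIN at PC=0 (depth now 0)
Event 5 (EXEC): [MAIN] PC=0: INC 3 -> ACC=6
Event 6 (INT 1): INT 1 arrives: push (MAIN, PC=1), enter IRQ1 at PC=0 (depth now 1)
Event 7 (EXEC): [IRQ1] PC=0: INC 2 -> ACC=8
Event 8 (INT 1): INT 1 arrives: push (IRQ1, PC=1), enter IRQ1 at PC=0 (depth now 2)
Event 9 (EXEC): [IRQ1] PC=0: INC 2 -> ACC=10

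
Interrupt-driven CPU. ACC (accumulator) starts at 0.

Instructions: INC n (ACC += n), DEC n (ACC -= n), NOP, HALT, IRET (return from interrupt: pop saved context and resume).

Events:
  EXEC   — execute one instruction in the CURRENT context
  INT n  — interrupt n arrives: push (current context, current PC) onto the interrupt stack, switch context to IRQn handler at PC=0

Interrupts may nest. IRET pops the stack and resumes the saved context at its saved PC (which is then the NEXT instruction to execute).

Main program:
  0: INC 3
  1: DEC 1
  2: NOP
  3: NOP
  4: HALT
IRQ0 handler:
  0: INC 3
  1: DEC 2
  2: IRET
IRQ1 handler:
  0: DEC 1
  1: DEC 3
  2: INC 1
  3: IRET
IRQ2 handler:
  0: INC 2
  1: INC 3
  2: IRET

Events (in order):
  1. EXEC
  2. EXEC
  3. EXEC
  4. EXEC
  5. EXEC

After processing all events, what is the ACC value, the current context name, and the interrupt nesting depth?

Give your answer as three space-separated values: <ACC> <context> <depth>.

Event 1 (EXEC): [MAIN] PC=0: INC 3 -> ACC=3
Event 2 (EXEC): [MAIN] PC=1: DEC 1 -> ACC=2
Event 3 (EXEC): [MAIN] PC=2: NOP
Event 4 (EXEC): [MAIN] PC=3: NOP
Event 5 (EXEC): [MAIN] PC=4: HALT

Answer: 2 MAIN 0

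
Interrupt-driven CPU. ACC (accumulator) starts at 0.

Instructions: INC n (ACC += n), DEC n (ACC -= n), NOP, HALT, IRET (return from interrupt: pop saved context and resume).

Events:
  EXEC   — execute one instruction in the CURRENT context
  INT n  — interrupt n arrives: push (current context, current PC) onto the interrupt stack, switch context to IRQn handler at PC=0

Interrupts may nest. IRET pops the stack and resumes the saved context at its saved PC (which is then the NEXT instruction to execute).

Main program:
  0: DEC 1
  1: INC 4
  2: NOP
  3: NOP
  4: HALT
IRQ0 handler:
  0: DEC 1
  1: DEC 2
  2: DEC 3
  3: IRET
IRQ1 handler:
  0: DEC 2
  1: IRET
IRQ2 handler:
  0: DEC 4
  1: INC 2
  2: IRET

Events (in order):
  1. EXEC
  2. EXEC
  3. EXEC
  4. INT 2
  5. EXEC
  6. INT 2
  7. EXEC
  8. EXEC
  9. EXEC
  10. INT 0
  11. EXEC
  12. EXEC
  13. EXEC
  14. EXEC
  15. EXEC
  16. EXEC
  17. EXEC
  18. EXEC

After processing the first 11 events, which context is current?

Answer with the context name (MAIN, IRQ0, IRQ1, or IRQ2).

Event 1 (EXEC): [MAIN] PC=0: DEC 1 -> ACC=-1
Event 2 (EXEC): [MAIN] PC=1: INC 4 -> ACC=3
Event 3 (EXEC): [MAIN] PC=2: NOP
Event 4 (INT 2): INT 2 arrives: push (MAIN, PC=3), enter IRQ2 at PC=0 (depth now 1)
Event 5 (EXEC): [IRQ2] PC=0: DEC 4 -> ACC=-1
Event 6 (INT 2): INT 2 arrives: push (IRQ2, PC=1), enter IRQ2 at PC=0 (depth now 2)
Event 7 (EXEC): [IRQ2] PC=0: DEC 4 -> ACC=-5
Event 8 (EXEC): [IRQ2] PC=1: INC 2 -> ACC=-3
Event 9 (EXEC): [IRQ2] PC=2: IRET -> resume IRQ2 at PC=1 (depth now 1)
Event 10 (INT 0): INT 0 arrives: push (IRQ2, PC=1), enter IRQ0 at PC=0 (depth now 2)
Event 11 (EXEC): [IRQ0] PC=0: DEC 1 -> ACC=-4

Answer: IRQ0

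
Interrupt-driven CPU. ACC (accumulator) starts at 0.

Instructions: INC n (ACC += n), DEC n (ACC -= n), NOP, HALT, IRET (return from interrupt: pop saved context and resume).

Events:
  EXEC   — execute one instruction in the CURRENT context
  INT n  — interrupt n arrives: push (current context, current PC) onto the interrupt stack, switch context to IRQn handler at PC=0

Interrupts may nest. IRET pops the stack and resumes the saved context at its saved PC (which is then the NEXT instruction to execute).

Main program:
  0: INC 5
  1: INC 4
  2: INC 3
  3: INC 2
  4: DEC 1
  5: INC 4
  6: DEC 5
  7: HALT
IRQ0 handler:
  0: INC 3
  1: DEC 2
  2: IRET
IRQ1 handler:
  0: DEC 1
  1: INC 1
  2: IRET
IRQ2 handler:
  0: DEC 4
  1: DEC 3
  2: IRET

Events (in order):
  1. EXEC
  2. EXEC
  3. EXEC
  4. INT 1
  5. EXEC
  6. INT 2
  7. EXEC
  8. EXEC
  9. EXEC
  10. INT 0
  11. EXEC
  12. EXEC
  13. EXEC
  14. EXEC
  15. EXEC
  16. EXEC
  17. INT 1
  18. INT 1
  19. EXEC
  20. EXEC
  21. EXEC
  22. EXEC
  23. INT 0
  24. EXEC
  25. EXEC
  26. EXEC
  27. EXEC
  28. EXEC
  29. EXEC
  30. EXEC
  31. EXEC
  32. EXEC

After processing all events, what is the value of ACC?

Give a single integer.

Answer: 7

Derivation:
Event 1 (EXEC): [MAIN] PC=0: INC 5 -> ACC=5
Event 2 (EXEC): [MAIN] PC=1: INC 4 -> ACC=9
Event 3 (EXEC): [MAIN] PC=2: INC 3 -> ACC=12
Event 4 (INT 1): INT 1 arrives: push (MAIN, PC=3), enter IRQ1 at PC=0 (depth now 1)
Event 5 (EXEC): [IRQ1] PC=0: DEC 1 -> ACC=11
Event 6 (INT 2): INT 2 arrives: push (IRQ1, PC=1), enter IRQ2 at PC=0 (depth now 2)
Event 7 (EXEC): [IRQ2] PC=0: DEC 4 -> ACC=7
Event 8 (EXEC): [IRQ2] PC=1: DEC 3 -> ACC=4
Event 9 (EXEC): [IRQ2] PC=2: IRET -> resume IRQ1 at PC=1 (depth now 1)
Event 10 (INT 0): INT 0 arrives: push (IRQ1, PC=1), enter IRQ0 at PC=0 (depth now 2)
Event 11 (EXEC): [IRQ0] PC=0: INC 3 -> ACC=7
Event 12 (EXEC): [IRQ0] PC=1: DEC 2 -> ACC=5
Event 13 (EXEC): [IRQ0] PC=2: IRET -> resume IRQ1 at PC=1 (depth now 1)
Event 14 (EXEC): [IRQ1] PC=1: INC 1 -> ACC=6
Event 15 (EXEC): [IRQ1] PC=2: IRET -> resume MAIN at PC=3 (depth now 0)
Event 16 (EXEC): [MAIN] PC=3: INC 2 -> ACC=8
Event 17 (INT 1): INT 1 arrives: push (MAIN, PC=4), enter IRQ1 at PC=0 (depth now 1)
Event 18 (INT 1): INT 1 arrives: push (IRQ1, PC=0), enter IRQ1 at PC=0 (depth now 2)
Event 19 (EXEC): [IRQ1] PC=0: DEC 1 -> ACC=7
Event 20 (EXEC): [IRQ1] PC=1: INC 1 -> ACC=8
Event 21 (EXEC): [IRQ1] PC=2: IRET -> resume IRQ1 at PC=0 (depth now 1)
Event 22 (EXEC): [IRQ1] PC=0: DEC 1 -> ACC=7
Event 23 (INT 0): INT 0 arrives: push (IRQ1, PC=1), enter IRQ0 at PC=0 (depth now 2)
Event 24 (EXEC): [IRQ0] PC=0: INC 3 -> ACC=10
Event 25 (EXEC): [IRQ0] PC=1: DEC 2 -> ACC=8
Event 26 (EXEC): [IRQ0] PC=2: IRET -> resume IRQ1 at PC=1 (depth now 1)
Event 27 (EXEC): [IRQ1] PC=1: INC 1 -> ACC=9
Event 28 (EXEC): [IRQ1] PC=2: IRET -> resume MAIN at PC=4 (depth now 0)
Event 29 (EXEC): [MAIN] PC=4: DEC 1 -> ACC=8
Event 30 (EXEC): [MAIN] PC=5: INC 4 -> ACC=12
Event 31 (EXEC): [MAIN] PC=6: DEC 5 -> ACC=7
Event 32 (EXEC): [MAIN] PC=7: HALT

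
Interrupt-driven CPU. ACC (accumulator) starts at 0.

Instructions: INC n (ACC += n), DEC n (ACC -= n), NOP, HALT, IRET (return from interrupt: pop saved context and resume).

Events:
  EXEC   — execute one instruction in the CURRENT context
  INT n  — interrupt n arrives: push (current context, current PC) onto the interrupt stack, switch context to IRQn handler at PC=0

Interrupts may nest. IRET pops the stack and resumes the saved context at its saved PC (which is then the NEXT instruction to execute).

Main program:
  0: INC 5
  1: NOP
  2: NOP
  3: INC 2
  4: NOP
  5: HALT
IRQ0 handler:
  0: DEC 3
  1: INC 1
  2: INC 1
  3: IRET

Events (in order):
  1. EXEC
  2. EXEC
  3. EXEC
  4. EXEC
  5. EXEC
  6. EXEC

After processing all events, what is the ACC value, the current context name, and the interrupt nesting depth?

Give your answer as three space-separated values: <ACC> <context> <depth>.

Event 1 (EXEC): [MAIN] PC=0: INC 5 -> ACC=5
Event 2 (EXEC): [MAIN] PC=1: NOP
Event 3 (EXEC): [MAIN] PC=2: NOP
Event 4 (EXEC): [MAIN] PC=3: INC 2 -> ACC=7
Event 5 (EXEC): [MAIN] PC=4: NOP
Event 6 (EXEC): [MAIN] PC=5: HALT

Answer: 7 MAIN 0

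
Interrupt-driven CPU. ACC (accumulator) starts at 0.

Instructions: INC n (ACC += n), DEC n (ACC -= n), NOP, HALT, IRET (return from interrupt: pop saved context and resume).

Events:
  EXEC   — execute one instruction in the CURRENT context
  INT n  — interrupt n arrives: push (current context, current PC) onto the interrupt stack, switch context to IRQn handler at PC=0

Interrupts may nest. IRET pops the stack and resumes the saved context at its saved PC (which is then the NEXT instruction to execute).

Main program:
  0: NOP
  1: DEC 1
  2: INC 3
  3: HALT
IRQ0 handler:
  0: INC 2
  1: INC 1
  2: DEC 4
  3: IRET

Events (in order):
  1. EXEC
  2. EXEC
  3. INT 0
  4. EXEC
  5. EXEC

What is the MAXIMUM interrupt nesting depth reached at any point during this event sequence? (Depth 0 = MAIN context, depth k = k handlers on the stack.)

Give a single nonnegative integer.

Answer: 1

Derivation:
Event 1 (EXEC): [MAIN] PC=0: NOP [depth=0]
Event 2 (EXEC): [MAIN] PC=1: DEC 1 -> ACC=-1 [depth=0]
Event 3 (INT 0): INT 0 arrives: push (MAIN, PC=2), enter IRQ0 at PC=0 (depth now 1) [depth=1]
Event 4 (EXEC): [IRQ0] PC=0: INC 2 -> ACC=1 [depth=1]
Event 5 (EXEC): [IRQ0] PC=1: INC 1 -> ACC=2 [depth=1]
Max depth observed: 1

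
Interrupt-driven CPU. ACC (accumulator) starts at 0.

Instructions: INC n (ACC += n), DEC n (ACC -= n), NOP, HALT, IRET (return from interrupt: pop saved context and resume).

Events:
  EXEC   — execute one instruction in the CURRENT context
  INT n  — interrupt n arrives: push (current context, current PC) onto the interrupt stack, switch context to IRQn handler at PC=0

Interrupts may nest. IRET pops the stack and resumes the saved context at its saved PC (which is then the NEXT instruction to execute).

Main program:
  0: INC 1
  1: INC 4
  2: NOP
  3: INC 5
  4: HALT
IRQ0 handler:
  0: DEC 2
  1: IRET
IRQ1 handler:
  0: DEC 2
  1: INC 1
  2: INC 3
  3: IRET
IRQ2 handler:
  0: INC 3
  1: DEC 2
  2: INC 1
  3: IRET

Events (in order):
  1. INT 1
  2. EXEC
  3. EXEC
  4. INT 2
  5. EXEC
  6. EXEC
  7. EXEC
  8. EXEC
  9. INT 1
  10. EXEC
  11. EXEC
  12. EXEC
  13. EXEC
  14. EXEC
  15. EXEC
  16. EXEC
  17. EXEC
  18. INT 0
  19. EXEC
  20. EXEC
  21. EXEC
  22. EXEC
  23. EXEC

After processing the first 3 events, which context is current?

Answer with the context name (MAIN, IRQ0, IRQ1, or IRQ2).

Event 1 (INT 1): INT 1 arrives: push (MAIN, PC=0), enter IRQ1 at PC=0 (depth now 1)
Event 2 (EXEC): [IRQ1] PC=0: DEC 2 -> ACC=-2
Event 3 (EXEC): [IRQ1] PC=1: INC 1 -> ACC=-1

Answer: IRQ1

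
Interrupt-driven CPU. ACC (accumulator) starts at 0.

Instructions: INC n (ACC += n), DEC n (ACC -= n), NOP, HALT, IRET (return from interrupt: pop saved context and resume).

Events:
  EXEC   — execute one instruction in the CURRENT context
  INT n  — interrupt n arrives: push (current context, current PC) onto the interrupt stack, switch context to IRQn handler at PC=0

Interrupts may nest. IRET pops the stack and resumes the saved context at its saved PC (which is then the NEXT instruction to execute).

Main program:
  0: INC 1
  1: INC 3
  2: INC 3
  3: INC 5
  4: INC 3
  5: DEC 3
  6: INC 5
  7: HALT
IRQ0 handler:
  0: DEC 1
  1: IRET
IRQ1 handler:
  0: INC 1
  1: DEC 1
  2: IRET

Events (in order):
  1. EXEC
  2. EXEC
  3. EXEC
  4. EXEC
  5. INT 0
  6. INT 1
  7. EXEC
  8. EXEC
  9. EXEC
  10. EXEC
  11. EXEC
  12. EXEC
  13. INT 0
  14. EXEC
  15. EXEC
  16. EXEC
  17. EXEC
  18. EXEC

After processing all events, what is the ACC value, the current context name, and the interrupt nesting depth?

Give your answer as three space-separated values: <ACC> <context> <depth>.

Event 1 (EXEC): [MAIN] PC=0: INC 1 -> ACC=1
Event 2 (EXEC): [MAIN] PC=1: INC 3 -> ACC=4
Event 3 (EXEC): [MAIN] PC=2: INC 3 -> ACC=7
Event 4 (EXEC): [MAIN] PC=3: INC 5 -> ACC=12
Event 5 (INT 0): INT 0 arrives: push (MAIN, PC=4), enter IRQ0 at PC=0 (depth now 1)
Event 6 (INT 1): INT 1 arrives: push (IRQ0, PC=0), enter IRQ1 at PC=0 (depth now 2)
Event 7 (EXEC): [IRQ1] PC=0: INC 1 -> ACC=13
Event 8 (EXEC): [IRQ1] PC=1: DEC 1 -> ACC=12
Event 9 (EXEC): [IRQ1] PC=2: IRET -> resume IRQ0 at PC=0 (depth now 1)
Event 10 (EXEC): [IRQ0] PC=0: DEC 1 -> ACC=11
Event 11 (EXEC): [IRQ0] PC=1: IRET -> resume MAIN at PC=4 (depth now 0)
Event 12 (EXEC): [MAIN] PC=4: INC 3 -> ACC=14
Event 13 (INT 0): INT 0 arrives: push (MAIN, PC=5), enter IRQ0 at PC=0 (depth now 1)
Event 14 (EXEC): [IRQ0] PC=0: DEC 1 -> ACC=13
Event 15 (EXEC): [IRQ0] PC=1: IRET -> resume MAIN at PC=5 (depth now 0)
Event 16 (EXEC): [MAIN] PC=5: DEC 3 -> ACC=10
Event 17 (EXEC): [MAIN] PC=6: INC 5 -> ACC=15
Event 18 (EXEC): [MAIN] PC=7: HALT

Answer: 15 MAIN 0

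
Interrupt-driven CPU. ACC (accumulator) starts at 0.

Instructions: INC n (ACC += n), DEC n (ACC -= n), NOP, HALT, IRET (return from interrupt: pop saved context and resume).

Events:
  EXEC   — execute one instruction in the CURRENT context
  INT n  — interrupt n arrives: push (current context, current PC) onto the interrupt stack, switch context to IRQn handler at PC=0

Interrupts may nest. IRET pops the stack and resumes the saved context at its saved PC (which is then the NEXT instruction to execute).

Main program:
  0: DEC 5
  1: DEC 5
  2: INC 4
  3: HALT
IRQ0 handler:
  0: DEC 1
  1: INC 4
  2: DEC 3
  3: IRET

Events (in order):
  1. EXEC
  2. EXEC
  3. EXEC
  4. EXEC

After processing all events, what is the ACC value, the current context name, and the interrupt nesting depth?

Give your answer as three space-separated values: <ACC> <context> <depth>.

Answer: -6 MAIN 0

Derivation:
Event 1 (EXEC): [MAIN] PC=0: DEC 5 -> ACC=-5
Event 2 (EXEC): [MAIN] PC=1: DEC 5 -> ACC=-10
Event 3 (EXEC): [MAIN] PC=2: INC 4 -> ACC=-6
Event 4 (EXEC): [MAIN] PC=3: HALT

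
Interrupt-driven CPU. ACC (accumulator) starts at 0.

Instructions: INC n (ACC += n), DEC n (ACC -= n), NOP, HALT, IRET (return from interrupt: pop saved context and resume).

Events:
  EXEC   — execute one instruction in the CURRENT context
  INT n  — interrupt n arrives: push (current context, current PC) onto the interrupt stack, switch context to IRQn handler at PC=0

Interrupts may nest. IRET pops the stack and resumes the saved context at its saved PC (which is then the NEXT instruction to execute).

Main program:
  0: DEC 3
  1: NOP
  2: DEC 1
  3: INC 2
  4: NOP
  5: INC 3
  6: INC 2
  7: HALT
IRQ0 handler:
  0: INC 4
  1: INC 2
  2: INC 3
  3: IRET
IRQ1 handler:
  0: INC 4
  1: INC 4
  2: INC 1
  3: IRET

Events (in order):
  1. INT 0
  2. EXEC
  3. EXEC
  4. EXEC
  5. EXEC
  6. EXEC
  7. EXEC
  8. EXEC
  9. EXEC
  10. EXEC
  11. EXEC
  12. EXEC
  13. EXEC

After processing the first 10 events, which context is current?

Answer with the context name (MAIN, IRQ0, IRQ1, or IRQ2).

Answer: MAIN

Derivation:
Event 1 (INT 0): INT 0 arrives: push (MAIN, PC=0), enter IRQ0 at PC=0 (depth now 1)
Event 2 (EXEC): [IRQ0] PC=0: INC 4 -> ACC=4
Event 3 (EXEC): [IRQ0] PC=1: INC 2 -> ACC=6
Event 4 (EXEC): [IRQ0] PC=2: INC 3 -> ACC=9
Event 5 (EXEC): [IRQ0] PC=3: IRET -> resume MAIN at PC=0 (depth now 0)
Event 6 (EXEC): [MAIN] PC=0: DEC 3 -> ACC=6
Event 7 (EXEC): [MAIN] PC=1: NOP
Event 8 (EXEC): [MAIN] PC=2: DEC 1 -> ACC=5
Event 9 (EXEC): [MAIN] PC=3: INC 2 -> ACC=7
Event 10 (EXEC): [MAIN] PC=4: NOP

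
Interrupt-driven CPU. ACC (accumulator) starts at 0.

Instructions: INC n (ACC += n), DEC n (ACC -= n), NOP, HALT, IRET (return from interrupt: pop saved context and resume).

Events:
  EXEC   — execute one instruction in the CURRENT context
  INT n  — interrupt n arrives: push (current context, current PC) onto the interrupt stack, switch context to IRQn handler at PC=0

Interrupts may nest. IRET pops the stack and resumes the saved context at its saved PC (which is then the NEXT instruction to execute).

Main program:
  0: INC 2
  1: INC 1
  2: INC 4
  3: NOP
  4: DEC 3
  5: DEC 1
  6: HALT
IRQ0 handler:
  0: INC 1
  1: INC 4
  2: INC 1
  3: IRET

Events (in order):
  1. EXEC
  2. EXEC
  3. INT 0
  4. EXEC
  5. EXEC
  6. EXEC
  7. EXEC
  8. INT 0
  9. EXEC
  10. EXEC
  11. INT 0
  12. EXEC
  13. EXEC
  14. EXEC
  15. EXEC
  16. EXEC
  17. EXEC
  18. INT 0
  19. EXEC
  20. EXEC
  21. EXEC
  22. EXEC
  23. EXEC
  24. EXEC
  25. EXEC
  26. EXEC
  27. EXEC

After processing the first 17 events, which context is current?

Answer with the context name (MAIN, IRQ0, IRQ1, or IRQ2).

Answer: MAIN

Derivation:
Event 1 (EXEC): [MAIN] PC=0: INC 2 -> ACC=2
Event 2 (EXEC): [MAIN] PC=1: INC 1 -> ACC=3
Event 3 (INT 0): INT 0 arrives: push (MAIN, PC=2), enter IRQ0 at PC=0 (depth now 1)
Event 4 (EXEC): [IRQ0] PC=0: INC 1 -> ACC=4
Event 5 (EXEC): [IRQ0] PC=1: INC 4 -> ACC=8
Event 6 (EXEC): [IRQ0] PC=2: INC 1 -> ACC=9
Event 7 (EXEC): [IRQ0] PC=3: IRET -> resume MAIN at PC=2 (depth now 0)
Event 8 (INT 0): INT 0 arrives: push (MAIN, PC=2), enter IRQ0 at PC=0 (depth now 1)
Event 9 (EXEC): [IRQ0] PC=0: INC 1 -> ACC=10
Event 10 (EXEC): [IRQ0] PC=1: INC 4 -> ACC=14
Event 11 (INT 0): INT 0 arrives: push (IRQ0, PC=2), enter IRQ0 at PC=0 (depth now 2)
Event 12 (EXEC): [IRQ0] PC=0: INC 1 -> ACC=15
Event 13 (EXEC): [IRQ0] PC=1: INC 4 -> ACC=19
Event 14 (EXEC): [IRQ0] PC=2: INC 1 -> ACC=20
Event 15 (EXEC): [IRQ0] PC=3: IRET -> resume IRQ0 at PC=2 (depth now 1)
Event 16 (EXEC): [IRQ0] PC=2: INC 1 -> ACC=21
Event 17 (EXEC): [IRQ0] PC=3: IRET -> resume MAIN at PC=2 (depth now 0)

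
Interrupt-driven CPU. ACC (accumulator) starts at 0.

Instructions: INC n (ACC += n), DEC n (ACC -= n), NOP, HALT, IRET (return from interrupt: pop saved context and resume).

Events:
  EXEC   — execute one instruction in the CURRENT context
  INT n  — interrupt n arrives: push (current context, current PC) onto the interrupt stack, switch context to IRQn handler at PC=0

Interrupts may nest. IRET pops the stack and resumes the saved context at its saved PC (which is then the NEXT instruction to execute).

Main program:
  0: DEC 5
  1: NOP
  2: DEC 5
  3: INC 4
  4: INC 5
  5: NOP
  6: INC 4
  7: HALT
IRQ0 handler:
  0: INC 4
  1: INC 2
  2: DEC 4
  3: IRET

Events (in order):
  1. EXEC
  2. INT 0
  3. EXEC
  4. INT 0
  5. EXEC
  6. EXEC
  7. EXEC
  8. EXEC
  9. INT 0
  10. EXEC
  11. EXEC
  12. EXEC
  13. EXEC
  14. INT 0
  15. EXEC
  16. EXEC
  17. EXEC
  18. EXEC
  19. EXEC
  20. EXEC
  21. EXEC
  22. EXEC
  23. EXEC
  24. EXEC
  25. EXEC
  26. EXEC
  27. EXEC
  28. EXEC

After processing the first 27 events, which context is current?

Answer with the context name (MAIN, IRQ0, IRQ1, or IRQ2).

Answer: MAIN

Derivation:
Event 1 (EXEC): [MAIN] PC=0: DEC 5 -> ACC=-5
Event 2 (INT 0): INT 0 arrives: push (MAIN, PC=1), enter IRQ0 at PC=0 (depth now 1)
Event 3 (EXEC): [IRQ0] PC=0: INC 4 -> ACC=-1
Event 4 (INT 0): INT 0 arrives: push (IRQ0, PC=1), enter IRQ0 at PC=0 (depth now 2)
Event 5 (EXEC): [IRQ0] PC=0: INC 4 -> ACC=3
Event 6 (EXEC): [IRQ0] PC=1: INC 2 -> ACC=5
Event 7 (EXEC): [IRQ0] PC=2: DEC 4 -> ACC=1
Event 8 (EXEC): [IRQ0] PC=3: IRET -> resume IRQ0 at PC=1 (depth now 1)
Event 9 (INT 0): INT 0 arrives: push (IRQ0, PC=1), enter IRQ0 at PC=0 (depth now 2)
Event 10 (EXEC): [IRQ0] PC=0: INC 4 -> ACC=5
Event 11 (EXEC): [IRQ0] PC=1: INC 2 -> ACC=7
Event 12 (EXEC): [IRQ0] PC=2: DEC 4 -> ACC=3
Event 13 (EXEC): [IRQ0] PC=3: IRET -> resume IRQ0 at PC=1 (depth now 1)
Event 14 (INT 0): INT 0 arrives: push (IRQ0, PC=1), enter IRQ0 at PC=0 (depth now 2)
Event 15 (EXEC): [IRQ0] PC=0: INC 4 -> ACC=7
Event 16 (EXEC): [IRQ0] PC=1: INC 2 -> ACC=9
Event 17 (EXEC): [IRQ0] PC=2: DEC 4 -> ACC=5
Event 18 (EXEC): [IRQ0] PC=3: IRET -> resume IRQ0 at PC=1 (depth now 1)
Event 19 (EXEC): [IRQ0] PC=1: INC 2 -> ACC=7
Event 20 (EXEC): [IRQ0] PC=2: DEC 4 -> ACC=3
Event 21 (EXEC): [IRQ0] PC=3: IRET -> resume MAIN at PC=1 (depth now 0)
Event 22 (EXEC): [MAIN] PC=1: NOP
Event 23 (EXEC): [MAIN] PC=2: DEC 5 -> ACC=-2
Event 24 (EXEC): [MAIN] PC=3: INC 4 -> ACC=2
Event 25 (EXEC): [MAIN] PC=4: INC 5 -> ACC=7
Event 26 (EXEC): [MAIN] PC=5: NOP
Event 27 (EXEC): [MAIN] PC=6: INC 4 -> ACC=11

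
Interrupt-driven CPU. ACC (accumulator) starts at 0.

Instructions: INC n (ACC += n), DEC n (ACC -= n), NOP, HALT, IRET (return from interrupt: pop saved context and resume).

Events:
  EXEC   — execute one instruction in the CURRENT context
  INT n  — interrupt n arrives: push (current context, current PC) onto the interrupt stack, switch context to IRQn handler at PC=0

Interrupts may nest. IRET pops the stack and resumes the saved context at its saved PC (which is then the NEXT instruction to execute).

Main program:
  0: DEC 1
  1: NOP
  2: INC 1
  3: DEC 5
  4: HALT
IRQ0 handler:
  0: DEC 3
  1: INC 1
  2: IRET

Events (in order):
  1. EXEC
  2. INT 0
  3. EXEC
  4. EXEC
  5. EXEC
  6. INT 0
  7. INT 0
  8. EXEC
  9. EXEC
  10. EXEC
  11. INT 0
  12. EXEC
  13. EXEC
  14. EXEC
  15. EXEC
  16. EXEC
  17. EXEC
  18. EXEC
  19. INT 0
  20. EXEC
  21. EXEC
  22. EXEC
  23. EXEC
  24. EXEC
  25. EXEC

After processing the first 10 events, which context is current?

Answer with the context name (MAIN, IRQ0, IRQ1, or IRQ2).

Answer: IRQ0

Derivation:
Event 1 (EXEC): [MAIN] PC=0: DEC 1 -> ACC=-1
Event 2 (INT 0): INT 0 arrives: push (MAIN, PC=1), enter IRQ0 at PC=0 (depth now 1)
Event 3 (EXEC): [IRQ0] PC=0: DEC 3 -> ACC=-4
Event 4 (EXEC): [IRQ0] PC=1: INC 1 -> ACC=-3
Event 5 (EXEC): [IRQ0] PC=2: IRET -> resume MAIN at PC=1 (depth now 0)
Event 6 (INT 0): INT 0 arrives: push (MAIN, PC=1), enter IRQ0 at PC=0 (depth now 1)
Event 7 (INT 0): INT 0 arrives: push (IRQ0, PC=0), enter IRQ0 at PC=0 (depth now 2)
Event 8 (EXEC): [IRQ0] PC=0: DEC 3 -> ACC=-6
Event 9 (EXEC): [IRQ0] PC=1: INC 1 -> ACC=-5
Event 10 (EXEC): [IRQ0] PC=2: IRET -> resume IRQ0 at PC=0 (depth now 1)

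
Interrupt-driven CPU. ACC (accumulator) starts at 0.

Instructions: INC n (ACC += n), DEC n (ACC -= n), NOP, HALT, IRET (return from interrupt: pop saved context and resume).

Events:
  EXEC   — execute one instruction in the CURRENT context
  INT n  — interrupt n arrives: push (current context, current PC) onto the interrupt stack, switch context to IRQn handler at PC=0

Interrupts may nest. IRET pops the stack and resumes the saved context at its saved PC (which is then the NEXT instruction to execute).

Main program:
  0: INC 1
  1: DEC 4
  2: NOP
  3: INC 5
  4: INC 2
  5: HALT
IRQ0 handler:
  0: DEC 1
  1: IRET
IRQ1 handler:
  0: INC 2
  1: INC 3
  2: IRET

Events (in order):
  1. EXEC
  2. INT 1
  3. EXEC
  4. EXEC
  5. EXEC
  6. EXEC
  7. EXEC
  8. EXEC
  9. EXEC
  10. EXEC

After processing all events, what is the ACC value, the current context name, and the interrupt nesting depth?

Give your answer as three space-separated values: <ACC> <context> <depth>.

Answer: 9 MAIN 0

Derivation:
Event 1 (EXEC): [MAIN] PC=0: INC 1 -> ACC=1
Event 2 (INT 1): INT 1 arrives: push (MAIN, PC=1), enter IRQ1 at PC=0 (depth now 1)
Event 3 (EXEC): [IRQ1] PC=0: INC 2 -> ACC=3
Event 4 (EXEC): [IRQ1] PC=1: INC 3 -> ACC=6
Event 5 (EXEC): [IRQ1] PC=2: IRET -> resume MAIN at PC=1 (depth now 0)
Event 6 (EXEC): [MAIN] PC=1: DEC 4 -> ACC=2
Event 7 (EXEC): [MAIN] PC=2: NOP
Event 8 (EXEC): [MAIN] PC=3: INC 5 -> ACC=7
Event 9 (EXEC): [MAIN] PC=4: INC 2 -> ACC=9
Event 10 (EXEC): [MAIN] PC=5: HALT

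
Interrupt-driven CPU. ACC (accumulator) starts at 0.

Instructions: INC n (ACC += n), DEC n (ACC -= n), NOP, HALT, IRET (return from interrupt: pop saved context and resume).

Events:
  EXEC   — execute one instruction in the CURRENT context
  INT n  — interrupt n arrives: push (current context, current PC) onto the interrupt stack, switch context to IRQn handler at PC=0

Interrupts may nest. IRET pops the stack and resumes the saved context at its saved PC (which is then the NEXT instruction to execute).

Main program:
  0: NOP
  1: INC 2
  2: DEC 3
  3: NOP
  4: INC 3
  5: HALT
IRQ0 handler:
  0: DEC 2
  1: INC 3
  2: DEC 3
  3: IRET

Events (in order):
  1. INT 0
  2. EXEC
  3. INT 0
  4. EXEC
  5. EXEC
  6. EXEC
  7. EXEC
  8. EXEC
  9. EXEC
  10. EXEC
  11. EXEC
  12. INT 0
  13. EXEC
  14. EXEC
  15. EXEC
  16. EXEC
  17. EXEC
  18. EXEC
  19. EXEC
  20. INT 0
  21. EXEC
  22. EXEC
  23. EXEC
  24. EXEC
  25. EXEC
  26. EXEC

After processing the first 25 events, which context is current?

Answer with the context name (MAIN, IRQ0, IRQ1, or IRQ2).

Answer: MAIN

Derivation:
Event 1 (INT 0): INT 0 arrives: push (MAIN, PC=0), enter IRQ0 at PC=0 (depth now 1)
Event 2 (EXEC): [IRQ0] PC=0: DEC 2 -> ACC=-2
Event 3 (INT 0): INT 0 arrives: push (IRQ0, PC=1), enter IRQ0 at PC=0 (depth now 2)
Event 4 (EXEC): [IRQ0] PC=0: DEC 2 -> ACC=-4
Event 5 (EXEC): [IRQ0] PC=1: INC 3 -> ACC=-1
Event 6 (EXEC): [IRQ0] PC=2: DEC 3 -> ACC=-4
Event 7 (EXEC): [IRQ0] PC=3: IRET -> resume IRQ0 at PC=1 (depth now 1)
Event 8 (EXEC): [IRQ0] PC=1: INC 3 -> ACC=-1
Event 9 (EXEC): [IRQ0] PC=2: DEC 3 -> ACC=-4
Event 10 (EXEC): [IRQ0] PC=3: IRET -> resume MAIN at PC=0 (depth now 0)
Event 11 (EXEC): [MAIN] PC=0: NOP
Event 12 (INT 0): INT 0 arrives: push (MAIN, PC=1), enter IRQ0 at PC=0 (depth now 1)
Event 13 (EXEC): [IRQ0] PC=0: DEC 2 -> ACC=-6
Event 14 (EXEC): [IRQ0] PC=1: INC 3 -> ACC=-3
Event 15 (EXEC): [IRQ0] PC=2: DEC 3 -> ACC=-6
Event 16 (EXEC): [IRQ0] PC=3: IRET -> resume MAIN at PC=1 (depth now 0)
Event 17 (EXEC): [MAIN] PC=1: INC 2 -> ACC=-4
Event 18 (EXEC): [MAIN] PC=2: DEC 3 -> ACC=-7
Event 19 (EXEC): [MAIN] PC=3: NOP
Event 20 (INT 0): INT 0 arrives: push (MAIN, PC=4), enter IRQ0 at PC=0 (depth now 1)
Event 21 (EXEC): [IRQ0] PC=0: DEC 2 -> ACC=-9
Event 22 (EXEC): [IRQ0] PC=1: INC 3 -> ACC=-6
Event 23 (EXEC): [IRQ0] PC=2: DEC 3 -> ACC=-9
Event 24 (EXEC): [IRQ0] PC=3: IRET -> resume MAIN at PC=4 (depth now 0)
Event 25 (EXEC): [MAIN] PC=4: INC 3 -> ACC=-6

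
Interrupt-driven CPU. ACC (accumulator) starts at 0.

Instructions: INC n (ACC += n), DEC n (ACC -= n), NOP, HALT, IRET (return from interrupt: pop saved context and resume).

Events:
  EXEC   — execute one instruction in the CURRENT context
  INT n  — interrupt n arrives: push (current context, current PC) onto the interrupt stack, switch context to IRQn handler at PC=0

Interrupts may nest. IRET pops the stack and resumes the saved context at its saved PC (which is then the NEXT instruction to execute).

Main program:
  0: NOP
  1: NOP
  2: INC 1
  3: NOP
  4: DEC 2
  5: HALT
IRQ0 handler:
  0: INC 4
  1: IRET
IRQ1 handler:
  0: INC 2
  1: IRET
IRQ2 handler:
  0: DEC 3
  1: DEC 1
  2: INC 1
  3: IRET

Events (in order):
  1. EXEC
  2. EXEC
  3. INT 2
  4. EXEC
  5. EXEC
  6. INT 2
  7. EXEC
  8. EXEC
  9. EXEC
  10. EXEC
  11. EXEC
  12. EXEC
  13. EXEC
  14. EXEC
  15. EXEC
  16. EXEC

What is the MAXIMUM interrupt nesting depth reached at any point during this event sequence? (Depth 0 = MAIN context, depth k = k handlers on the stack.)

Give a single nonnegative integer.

Event 1 (EXEC): [MAIN] PC=0: NOP [depth=0]
Event 2 (EXEC): [MAIN] PC=1: NOP [depth=0]
Event 3 (INT 2): INT 2 arrives: push (MAIN, PC=2), enter IRQ2 at PC=0 (depth now 1) [depth=1]
Event 4 (EXEC): [IRQ2] PC=0: DEC 3 -> ACC=-3 [depth=1]
Event 5 (EXEC): [IRQ2] PC=1: DEC 1 -> ACC=-4 [depth=1]
Event 6 (INT 2): INT 2 arrives: push (IRQ2, PC=2), enter IRQ2 at PC=0 (depth now 2) [depth=2]
Event 7 (EXEC): [IRQ2] PC=0: DEC 3 -> ACC=-7 [depth=2]
Event 8 (EXEC): [IRQ2] PC=1: DEC 1 -> ACC=-8 [depth=2]
Event 9 (EXEC): [IRQ2] PC=2: INC 1 -> ACC=-7 [depth=2]
Event 10 (EXEC): [IRQ2] PC=3: IRET -> resume IRQ2 at PC=2 (depth now 1) [depth=1]
Event 11 (EXEC): [IRQ2] PC=2: INC 1 -> ACC=-6 [depth=1]
Event 12 (EXEC): [IRQ2] PC=3: IRET -> resume MAIN at PC=2 (depth now 0) [depth=0]
Event 13 (EXEC): [MAIN] PC=2: INC 1 -> ACC=-5 [depth=0]
Event 14 (EXEC): [MAIN] PC=3: NOP [depth=0]
Event 15 (EXEC): [MAIN] PC=4: DEC 2 -> ACC=-7 [depth=0]
Event 16 (EXEC): [MAIN] PC=5: HALT [depth=0]
Max depth observed: 2

Answer: 2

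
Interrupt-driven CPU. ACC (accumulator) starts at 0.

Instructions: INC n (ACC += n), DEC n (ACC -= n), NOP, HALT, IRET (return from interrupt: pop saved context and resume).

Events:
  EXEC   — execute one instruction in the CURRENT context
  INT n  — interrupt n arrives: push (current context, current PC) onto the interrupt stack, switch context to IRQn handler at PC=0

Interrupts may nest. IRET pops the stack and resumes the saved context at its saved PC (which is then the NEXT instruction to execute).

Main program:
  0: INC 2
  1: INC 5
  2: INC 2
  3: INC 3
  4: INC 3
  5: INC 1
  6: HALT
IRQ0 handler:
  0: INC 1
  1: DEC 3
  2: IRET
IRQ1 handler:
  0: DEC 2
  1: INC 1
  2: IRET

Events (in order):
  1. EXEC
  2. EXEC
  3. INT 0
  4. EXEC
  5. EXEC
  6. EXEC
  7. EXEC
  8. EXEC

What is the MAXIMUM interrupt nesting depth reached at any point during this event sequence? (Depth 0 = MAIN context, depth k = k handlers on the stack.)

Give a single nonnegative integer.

Answer: 1

Derivation:
Event 1 (EXEC): [MAIN] PC=0: INC 2 -> ACC=2 [depth=0]
Event 2 (EXEC): [MAIN] PC=1: INC 5 -> ACC=7 [depth=0]
Event 3 (INT 0): INT 0 arrives: push (MAIN, PC=2), enter IRQ0 at PC=0 (depth now 1) [depth=1]
Event 4 (EXEC): [IRQ0] PC=0: INC 1 -> ACC=8 [depth=1]
Event 5 (EXEC): [IRQ0] PC=1: DEC 3 -> ACC=5 [depth=1]
Event 6 (EXEC): [IRQ0] PC=2: IRET -> resume MAIN at PC=2 (depth now 0) [depth=0]
Event 7 (EXEC): [MAIN] PC=2: INC 2 -> ACC=7 [depth=0]
Event 8 (EXEC): [MAIN] PC=3: INC 3 -> ACC=10 [depth=0]
Max depth observed: 1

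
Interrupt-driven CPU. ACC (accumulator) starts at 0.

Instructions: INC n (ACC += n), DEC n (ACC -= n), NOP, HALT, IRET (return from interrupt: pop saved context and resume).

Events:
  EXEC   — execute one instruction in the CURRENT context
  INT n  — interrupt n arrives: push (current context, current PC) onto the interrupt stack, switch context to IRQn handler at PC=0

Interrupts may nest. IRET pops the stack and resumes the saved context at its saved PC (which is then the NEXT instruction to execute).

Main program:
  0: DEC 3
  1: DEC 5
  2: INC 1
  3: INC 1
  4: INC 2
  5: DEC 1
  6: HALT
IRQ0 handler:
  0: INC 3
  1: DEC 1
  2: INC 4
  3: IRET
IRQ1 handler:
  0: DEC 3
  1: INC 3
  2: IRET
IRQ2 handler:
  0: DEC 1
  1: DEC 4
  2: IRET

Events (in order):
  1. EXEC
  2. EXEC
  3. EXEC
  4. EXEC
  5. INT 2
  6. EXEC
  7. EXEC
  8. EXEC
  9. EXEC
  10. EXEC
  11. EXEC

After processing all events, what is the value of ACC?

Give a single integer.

Answer: -10

Derivation:
Event 1 (EXEC): [MAIN] PC=0: DEC 3 -> ACC=-3
Event 2 (EXEC): [MAIN] PC=1: DEC 5 -> ACC=-8
Event 3 (EXEC): [MAIN] PC=2: INC 1 -> ACC=-7
Event 4 (EXEC): [MAIN] PC=3: INC 1 -> ACC=-6
Event 5 (INT 2): INT 2 arrives: push (MAIN, PC=4), enter IRQ2 at PC=0 (depth now 1)
Event 6 (EXEC): [IRQ2] PC=0: DEC 1 -> ACC=-7
Event 7 (EXEC): [IRQ2] PC=1: DEC 4 -> ACC=-11
Event 8 (EXEC): [IRQ2] PC=2: IRET -> resume MAIN at PC=4 (depth now 0)
Event 9 (EXEC): [MAIN] PC=4: INC 2 -> ACC=-9
Event 10 (EXEC): [MAIN] PC=5: DEC 1 -> ACC=-10
Event 11 (EXEC): [MAIN] PC=6: HALT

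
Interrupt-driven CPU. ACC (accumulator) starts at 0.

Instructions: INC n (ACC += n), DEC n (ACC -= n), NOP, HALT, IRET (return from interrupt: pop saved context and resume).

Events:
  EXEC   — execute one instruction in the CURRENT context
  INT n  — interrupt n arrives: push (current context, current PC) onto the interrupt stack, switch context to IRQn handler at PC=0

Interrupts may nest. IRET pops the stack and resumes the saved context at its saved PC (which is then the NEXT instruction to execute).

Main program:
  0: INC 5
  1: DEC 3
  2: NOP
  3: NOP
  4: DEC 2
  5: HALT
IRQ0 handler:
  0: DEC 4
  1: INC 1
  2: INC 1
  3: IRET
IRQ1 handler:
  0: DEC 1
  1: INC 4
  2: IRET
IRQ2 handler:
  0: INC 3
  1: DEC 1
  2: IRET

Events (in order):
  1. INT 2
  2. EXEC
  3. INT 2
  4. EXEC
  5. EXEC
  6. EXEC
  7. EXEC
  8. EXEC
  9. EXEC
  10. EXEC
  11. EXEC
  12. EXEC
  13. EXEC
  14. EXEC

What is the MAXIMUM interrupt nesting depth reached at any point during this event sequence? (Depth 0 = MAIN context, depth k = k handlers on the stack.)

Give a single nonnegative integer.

Event 1 (INT 2): INT 2 arrives: push (MAIN, PC=0), enter IRQ2 at PC=0 (depth now 1) [depth=1]
Event 2 (EXEC): [IRQ2] PC=0: INC 3 -> ACC=3 [depth=1]
Event 3 (INT 2): INT 2 arrives: push (IRQ2, PC=1), enter IRQ2 at PC=0 (depth now 2) [depth=2]
Event 4 (EXEC): [IRQ2] PC=0: INC 3 -> ACC=6 [depth=2]
Event 5 (EXEC): [IRQ2] PC=1: DEC 1 -> ACC=5 [depth=2]
Event 6 (EXEC): [IRQ2] PC=2: IRET -> resume IRQ2 at PC=1 (depth now 1) [depth=1]
Event 7 (EXEC): [IRQ2] PC=1: DEC 1 -> ACC=4 [depth=1]
Event 8 (EXEC): [IRQ2] PC=2: IRET -> resume MAIN at PC=0 (depth now 0) [depth=0]
Event 9 (EXEC): [MAIN] PC=0: INC 5 -> ACC=9 [depth=0]
Event 10 (EXEC): [MAIN] PC=1: DEC 3 -> ACC=6 [depth=0]
Event 11 (EXEC): [MAIN] PC=2: NOP [depth=0]
Event 12 (EXEC): [MAIN] PC=3: NOP [depth=0]
Event 13 (EXEC): [MAIN] PC=4: DEC 2 -> ACC=4 [depth=0]
Event 14 (EXEC): [MAIN] PC=5: HALT [depth=0]
Max depth observed: 2

Answer: 2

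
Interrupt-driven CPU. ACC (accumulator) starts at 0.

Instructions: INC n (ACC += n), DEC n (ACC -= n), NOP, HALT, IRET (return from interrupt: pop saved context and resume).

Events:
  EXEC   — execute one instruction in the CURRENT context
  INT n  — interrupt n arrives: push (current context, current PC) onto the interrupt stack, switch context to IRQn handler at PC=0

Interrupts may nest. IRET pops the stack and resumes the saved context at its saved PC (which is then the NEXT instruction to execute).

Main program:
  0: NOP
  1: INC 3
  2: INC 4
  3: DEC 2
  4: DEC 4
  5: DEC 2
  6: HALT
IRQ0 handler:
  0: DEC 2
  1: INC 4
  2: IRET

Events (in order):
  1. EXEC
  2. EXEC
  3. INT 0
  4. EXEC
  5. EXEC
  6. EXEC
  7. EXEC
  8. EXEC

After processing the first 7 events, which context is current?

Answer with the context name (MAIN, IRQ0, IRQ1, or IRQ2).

Event 1 (EXEC): [MAIN] PC=0: NOP
Event 2 (EXEC): [MAIN] PC=1: INC 3 -> ACC=3
Event 3 (INT 0): INT 0 arrives: push (MAIN, PC=2), enter IRQ0 at PC=0 (depth now 1)
Event 4 (EXEC): [IRQ0] PC=0: DEC 2 -> ACC=1
Event 5 (EXEC): [IRQ0] PC=1: INC 4 -> ACC=5
Event 6 (EXEC): [IRQ0] PC=2: IRET -> resume MAIN at PC=2 (depth now 0)
Event 7 (EXEC): [MAIN] PC=2: INC 4 -> ACC=9

Answer: MAIN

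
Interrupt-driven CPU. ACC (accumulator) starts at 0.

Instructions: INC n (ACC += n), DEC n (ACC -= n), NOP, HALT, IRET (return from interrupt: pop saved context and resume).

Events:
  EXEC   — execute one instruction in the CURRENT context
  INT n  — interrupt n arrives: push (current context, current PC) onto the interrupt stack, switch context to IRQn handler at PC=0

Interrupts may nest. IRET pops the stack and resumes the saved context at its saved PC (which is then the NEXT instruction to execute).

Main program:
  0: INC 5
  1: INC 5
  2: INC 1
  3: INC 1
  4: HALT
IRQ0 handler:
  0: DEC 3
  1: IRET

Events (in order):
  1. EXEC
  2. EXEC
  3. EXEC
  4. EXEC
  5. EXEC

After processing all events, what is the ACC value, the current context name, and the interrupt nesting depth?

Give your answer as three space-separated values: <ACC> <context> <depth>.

Event 1 (EXEC): [MAIN] PC=0: INC 5 -> ACC=5
Event 2 (EXEC): [MAIN] PC=1: INC 5 -> ACC=10
Event 3 (EXEC): [MAIN] PC=2: INC 1 -> ACC=11
Event 4 (EXEC): [MAIN] PC=3: INC 1 -> ACC=12
Event 5 (EXEC): [MAIN] PC=4: HALT

Answer: 12 MAIN 0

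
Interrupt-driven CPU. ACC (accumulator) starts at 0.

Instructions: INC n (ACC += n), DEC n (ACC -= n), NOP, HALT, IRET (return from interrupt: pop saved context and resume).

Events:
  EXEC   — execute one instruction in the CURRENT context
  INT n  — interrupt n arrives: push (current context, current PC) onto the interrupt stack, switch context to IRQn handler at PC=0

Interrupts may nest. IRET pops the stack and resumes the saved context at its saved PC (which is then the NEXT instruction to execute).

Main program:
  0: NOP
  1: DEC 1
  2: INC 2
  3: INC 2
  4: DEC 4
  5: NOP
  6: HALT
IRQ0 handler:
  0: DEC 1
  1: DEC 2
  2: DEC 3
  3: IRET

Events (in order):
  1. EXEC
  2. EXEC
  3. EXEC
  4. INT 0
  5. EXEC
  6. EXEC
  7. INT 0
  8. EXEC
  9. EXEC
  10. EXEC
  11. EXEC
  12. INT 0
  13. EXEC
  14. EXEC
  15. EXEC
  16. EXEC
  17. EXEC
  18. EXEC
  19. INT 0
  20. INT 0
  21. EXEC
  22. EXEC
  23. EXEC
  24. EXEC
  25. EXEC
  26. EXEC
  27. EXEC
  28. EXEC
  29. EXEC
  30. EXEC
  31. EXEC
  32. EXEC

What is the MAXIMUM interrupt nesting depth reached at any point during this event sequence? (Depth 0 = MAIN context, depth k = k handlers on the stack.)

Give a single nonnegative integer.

Answer: 2

Derivation:
Event 1 (EXEC): [MAIN] PC=0: NOP [depth=0]
Event 2 (EXEC): [MAIN] PC=1: DEC 1 -> ACC=-1 [depth=0]
Event 3 (EXEC): [MAIN] PC=2: INC 2 -> ACC=1 [depth=0]
Event 4 (INT 0): INT 0 arrives: push (MAIN, PC=3), enter IRQ0 at PC=0 (depth now 1) [depth=1]
Event 5 (EXEC): [IRQ0] PC=0: DEC 1 -> ACC=0 [depth=1]
Event 6 (EXEC): [IRQ0] PC=1: DEC 2 -> ACC=-2 [depth=1]
Event 7 (INT 0): INT 0 arrives: push (IRQ0, PC=2), enter IRQ0 at PC=0 (depth now 2) [depth=2]
Event 8 (EXEC): [IRQ0] PC=0: DEC 1 -> ACC=-3 [depth=2]
Event 9 (EXEC): [IRQ0] PC=1: DEC 2 -> ACC=-5 [depth=2]
Event 10 (EXEC): [IRQ0] PC=2: DEC 3 -> ACC=-8 [depth=2]
Event 11 (EXEC): [IRQ0] PC=3: IRET -> resume IRQ0 at PC=2 (depth now 1) [depth=1]
Event 12 (INT 0): INT 0 arrives: push (IRQ0, PC=2), enter IRQ0 at PC=0 (depth now 2) [depth=2]
Event 13 (EXEC): [IRQ0] PC=0: DEC 1 -> ACC=-9 [depth=2]
Event 14 (EXEC): [IRQ0] PC=1: DEC 2 -> ACC=-11 [depth=2]
Event 15 (EXEC): [IRQ0] PC=2: DEC 3 -> ACC=-14 [depth=2]
Event 16 (EXEC): [IRQ0] PC=3: IRET -> resume IRQ0 at PC=2 (depth now 1) [depth=1]
Event 17 (EXEC): [IRQ0] PC=2: DEC 3 -> ACC=-17 [depth=1]
Event 18 (EXEC): [IRQ0] PC=3: IRET -> resume MAIN at PC=3 (depth now 0) [depth=0]
Event 19 (INT 0): INT 0 arrives: push (MAIN, PC=3), enter IRQ0 at PC=0 (depth now 1) [depth=1]
Event 20 (INT 0): INT 0 arrives: push (IRQ0, PC=0), enter IRQ0 at PC=0 (depth now 2) [depth=2]
Event 21 (EXEC): [IRQ0] PC=0: DEC 1 -> ACC=-18 [depth=2]
Event 22 (EXEC): [IRQ0] PC=1: DEC 2 -> ACC=-20 [depth=2]
Event 23 (EXEC): [IRQ0] PC=2: DEC 3 -> ACC=-23 [depth=2]
Event 24 (EXEC): [IRQ0] PC=3: IRET -> resume IRQ0 at PC=0 (depth now 1) [depth=1]
Event 25 (EXEC): [IRQ0] PC=0: DEC 1 -> ACC=-24 [depth=1]
Event 26 (EXEC): [IRQ0] PC=1: DEC 2 -> ACC=-26 [depth=1]
Event 27 (EXEC): [IRQ0] PC=2: DEC 3 -> ACC=-29 [depth=1]
Event 28 (EXEC): [IRQ0] PC=3: IRET -> resume MAIN at PC=3 (depth now 0) [depth=0]
Event 29 (EXEC): [MAIN] PC=3: INC 2 -> ACC=-27 [depth=0]
Event 30 (EXEC): [MAIN] PC=4: DEC 4 -> ACC=-31 [depth=0]
Event 31 (EXEC): [MAIN] PC=5: NOP [depth=0]
Event 32 (EXEC): [MAIN] PC=6: HALT [depth=0]
Max depth observed: 2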